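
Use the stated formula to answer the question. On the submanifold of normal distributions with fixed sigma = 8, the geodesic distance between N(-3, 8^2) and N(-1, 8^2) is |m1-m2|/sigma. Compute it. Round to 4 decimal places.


On the fixed-variance normal subfamily, geodesic distance = |m1-m2|/sigma.
|-3 - -1| = 2.
sigma = 8.
d = 2/8 = 0.2500

0.2500


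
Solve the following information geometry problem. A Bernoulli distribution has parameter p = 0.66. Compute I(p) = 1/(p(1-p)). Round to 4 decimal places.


For Bernoulli(p), Fisher information is I(p) = 1/(p*(1-p)).
p = 0.66, 1-p = 0.34.
p*(1-p) = 0.2244.
I(p) = 1/0.2244 = 4.4563

4.4563


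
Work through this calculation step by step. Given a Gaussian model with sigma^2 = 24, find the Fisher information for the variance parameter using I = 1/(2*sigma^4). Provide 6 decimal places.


Fisher information for variance: I(sigma^2) = 1/(2*sigma^4).
sigma^2 = 24, so sigma^4 = 576.
I = 1/(2*576) = 1/1152 = 0.000868

0.000868


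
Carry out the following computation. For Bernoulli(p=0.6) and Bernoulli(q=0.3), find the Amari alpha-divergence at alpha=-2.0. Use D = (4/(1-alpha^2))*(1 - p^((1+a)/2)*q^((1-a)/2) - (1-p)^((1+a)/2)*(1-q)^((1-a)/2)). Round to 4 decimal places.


Amari alpha-divergence:
D = (4/(1-alpha^2))*(1 - p^((1+a)/2)*q^((1-a)/2) - (1-p)^((1+a)/2)*(1-q)^((1-a)/2)).
alpha = -2.0, p = 0.6, q = 0.3.
e1 = (1+alpha)/2 = -0.5, e2 = (1-alpha)/2 = 1.5.
t1 = p^e1 * q^e2 = 0.6^-0.5 * 0.3^1.5 = 0.212132.
t2 = (1-p)^e1 * (1-q)^e2 = 0.4^-0.5 * 0.7^1.5 = 0.926013.
4/(1-alpha^2) = -1.333333.
D = -1.333333*(1 - 0.212132 - 0.926013) = 0.1842

0.1842


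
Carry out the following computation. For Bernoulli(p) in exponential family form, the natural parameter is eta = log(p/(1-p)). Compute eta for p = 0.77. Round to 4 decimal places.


Natural parameter for Bernoulli: eta = log(p/(1-p)).
p = 0.77, 1-p = 0.23.
p/(1-p) = 3.347826.
eta = log(3.347826) = 1.2083

1.2083


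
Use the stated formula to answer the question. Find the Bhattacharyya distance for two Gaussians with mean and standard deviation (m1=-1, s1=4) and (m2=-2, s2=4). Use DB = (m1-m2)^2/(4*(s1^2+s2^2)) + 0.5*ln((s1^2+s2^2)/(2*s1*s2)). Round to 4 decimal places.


Bhattacharyya distance between two Gaussians:
DB = (m1-m2)^2/(4*(s1^2+s2^2)) + (1/2)*ln((s1^2+s2^2)/(2*s1*s2)).
(m1-m2)^2 = (1)^2 = 1.
s1^2+s2^2 = 16 + 16 = 32.
term1 = 1/128 = 0.007812.
term2 = 0.5*ln(32/32.0) = 0.0.
DB = 0.007812 + 0.0 = 0.0078

0.0078


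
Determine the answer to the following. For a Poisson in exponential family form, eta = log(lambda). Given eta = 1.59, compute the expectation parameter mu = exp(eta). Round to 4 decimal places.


Expectation parameter for Poisson exponential family:
mu = exp(eta).
eta = 1.59.
mu = exp(1.59) = 4.9037

4.9037


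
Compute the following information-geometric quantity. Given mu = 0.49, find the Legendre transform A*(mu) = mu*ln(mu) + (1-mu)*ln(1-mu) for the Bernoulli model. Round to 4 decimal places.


Legendre transform for Bernoulli:
A*(mu) = mu*log(mu) + (1-mu)*log(1-mu).
mu = 0.49, 1-mu = 0.51.
mu*log(mu) = 0.49*log(0.49) = -0.349541.
(1-mu)*log(1-mu) = 0.51*log(0.51) = -0.343406.
A* = -0.349541 + -0.343406 = -0.6929

-0.6929


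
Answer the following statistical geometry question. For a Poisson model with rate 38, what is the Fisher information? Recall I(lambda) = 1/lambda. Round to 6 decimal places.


Fisher information for Poisson: I(lambda) = 1/lambda.
lambda = 38.
I(lambda) = 1/38 = 0.026316

0.026316


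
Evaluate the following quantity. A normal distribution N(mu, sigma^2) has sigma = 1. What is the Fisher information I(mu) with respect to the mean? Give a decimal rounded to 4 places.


The Fisher information for the mean of a normal distribution is I(mu) = 1/sigma^2.
sigma = 1, so sigma^2 = 1.
I(mu) = 1/1 = 1.0000

1.0000


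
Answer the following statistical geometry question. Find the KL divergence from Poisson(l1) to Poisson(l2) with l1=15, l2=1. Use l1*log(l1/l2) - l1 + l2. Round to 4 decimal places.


KL divergence for Poisson:
KL = l1*log(l1/l2) - l1 + l2.
l1 = 15, l2 = 1.
log(15/1) = 2.70805.
l1*log(l1/l2) = 15 * 2.70805 = 40.620753.
KL = 40.620753 - 15 + 1 = 26.6208

26.6208


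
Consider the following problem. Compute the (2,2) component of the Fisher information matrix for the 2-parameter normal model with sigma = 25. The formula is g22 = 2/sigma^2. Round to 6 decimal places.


For the 2-parameter normal family, the Fisher metric has:
  g11 = 1/sigma^2, g22 = 2/sigma^2.
sigma = 25, sigma^2 = 625.
g22 = 0.003200

0.003200


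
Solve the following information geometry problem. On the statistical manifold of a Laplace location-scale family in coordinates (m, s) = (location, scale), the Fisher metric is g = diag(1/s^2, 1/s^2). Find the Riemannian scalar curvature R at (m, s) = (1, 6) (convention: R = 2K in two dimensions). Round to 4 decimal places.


The metric has the form g = (A dm^2 + B ds^2)/s^2 with A = 1, B = 1.
Substitute u = sqrt(A/B)*m: g = B*(du^2 + ds^2)/s^2, i.e. B times the
Poincare upper half-plane metric, which has constant Gaussian curvature -1.
Scaling a 2D metric by a constant c divides the Gaussian curvature by c,
so K = -1/B = -1/(1) = -1.0000 everywhere (the point (m, s) = (1, 6) is irrelevant:
the curvature is constant).
Scalar curvature in dimension 2: R = 2K = -2/(1) = -2.0000.

-2.0000


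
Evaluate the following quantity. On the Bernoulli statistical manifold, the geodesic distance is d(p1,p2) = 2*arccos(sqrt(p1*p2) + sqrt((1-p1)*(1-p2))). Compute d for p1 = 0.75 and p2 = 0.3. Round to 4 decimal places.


Geodesic distance on Bernoulli manifold:
d(p1,p2) = 2*arccos(sqrt(p1*p2) + sqrt((1-p1)*(1-p2))).
sqrt(p1*p2) = sqrt(0.75*0.3) = 0.474342.
sqrt((1-p1)*(1-p2)) = sqrt(0.25*0.7) = 0.41833.
arg = 0.474342 + 0.41833 = 0.892672.
d = 2*arccos(0.892672) = 0.9351

0.9351


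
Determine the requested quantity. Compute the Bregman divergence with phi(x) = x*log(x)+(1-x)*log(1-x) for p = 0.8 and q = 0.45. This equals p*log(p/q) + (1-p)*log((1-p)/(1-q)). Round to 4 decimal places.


Bregman divergence with negative entropy generator:
D = p*log(p/q) + (1-p)*log((1-p)/(1-q)).
p = 0.8, q = 0.45.
p*log(p/q) = 0.8*log(0.8/0.45) = 0.460291.
(1-p)*log((1-p)/(1-q)) = 0.2*log(0.2/0.55) = -0.20232.
D = 0.460291 + -0.20232 = 0.2580

0.2580


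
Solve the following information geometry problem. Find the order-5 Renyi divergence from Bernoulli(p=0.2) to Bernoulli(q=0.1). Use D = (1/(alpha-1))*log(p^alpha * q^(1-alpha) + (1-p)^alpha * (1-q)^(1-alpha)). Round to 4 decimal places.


Renyi divergence of order alpha between Bernoulli distributions:
D = (1/(alpha-1))*log(p^alpha * q^(1-alpha) + (1-p)^alpha * (1-q)^(1-alpha)).
alpha = 5, p = 0.2, q = 0.1.
p^alpha * q^(1-alpha) = 0.2^5 * 0.1^-4 = 3.2.
(1-p)^alpha * (1-q)^(1-alpha) = 0.8^5 * 0.9^-4 = 0.499436.
sum = 3.2 + 0.499436 = 3.699436.
D = (1/4)*log(3.699436) = 0.3270

0.3270


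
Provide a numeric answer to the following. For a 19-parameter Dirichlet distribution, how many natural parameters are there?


Exponential family dimension calculation:
Dirichlet with 19 components has 19 natural parameters.

19


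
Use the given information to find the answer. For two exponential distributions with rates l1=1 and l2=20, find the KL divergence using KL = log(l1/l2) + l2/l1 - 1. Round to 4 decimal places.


KL divergence for exponential family:
KL = log(l1/l2) + l2/l1 - 1.
log(1/20) = -2.995732.
20/1 = 20.0.
KL = -2.995732 + 20.0 - 1 = 16.0043

16.0043


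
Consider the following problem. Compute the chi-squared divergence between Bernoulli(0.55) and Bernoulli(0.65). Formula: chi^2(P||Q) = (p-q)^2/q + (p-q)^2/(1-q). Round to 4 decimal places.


Chi-squared divergence between Bernoulli distributions:
chi^2 = (p-q)^2/q + (p-q)^2/(1-q).
p = 0.55, q = 0.65, p-q = -0.1.
(p-q)^2 = 0.01.
term1 = 0.01/0.65 = 0.015385.
term2 = 0.01/0.35 = 0.028571.
chi^2 = 0.015385 + 0.028571 = 0.0440

0.0440


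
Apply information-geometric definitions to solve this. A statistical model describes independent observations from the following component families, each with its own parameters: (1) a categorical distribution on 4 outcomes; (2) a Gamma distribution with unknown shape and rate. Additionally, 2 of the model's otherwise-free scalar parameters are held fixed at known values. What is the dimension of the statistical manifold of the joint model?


The dimension of a statistical manifold equals the number of free
(independent) real parameters of the model. For a product of independent
blocks the parameter counts add.
- categorical on 4 outcomes (probabilities sum to 1): 4-1 = 3.
- Gamma (shape, rate): 2.
Total = 3 + 2 = 5.
2 parameter(s) fixed at known values: 5 - 2 = 3.
Dimension = 3

3


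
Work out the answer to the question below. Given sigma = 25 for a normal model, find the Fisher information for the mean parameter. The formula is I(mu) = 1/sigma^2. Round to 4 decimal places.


The Fisher information for the mean of a normal distribution is I(mu) = 1/sigma^2.
sigma = 25, so sigma^2 = 625.
I(mu) = 1/625 = 0.0016

0.0016


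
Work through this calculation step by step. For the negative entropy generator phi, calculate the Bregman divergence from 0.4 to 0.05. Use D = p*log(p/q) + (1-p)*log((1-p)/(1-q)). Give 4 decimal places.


Bregman divergence with negative entropy generator:
D = p*log(p/q) + (1-p)*log((1-p)/(1-q)).
p = 0.4, q = 0.05.
p*log(p/q) = 0.4*log(0.4/0.05) = 0.831777.
(1-p)*log((1-p)/(1-q)) = 0.6*log(0.6/0.95) = -0.275719.
D = 0.831777 + -0.275719 = 0.5561

0.5561


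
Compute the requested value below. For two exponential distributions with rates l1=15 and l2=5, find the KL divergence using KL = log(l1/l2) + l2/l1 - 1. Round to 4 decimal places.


KL divergence for exponential family:
KL = log(l1/l2) + l2/l1 - 1.
log(15/5) = 1.098612.
5/15 = 0.333333.
KL = 1.098612 + 0.333333 - 1 = 0.4319

0.4319


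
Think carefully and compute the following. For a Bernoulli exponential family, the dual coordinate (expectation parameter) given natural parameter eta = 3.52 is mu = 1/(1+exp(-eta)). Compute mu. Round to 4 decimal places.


Dual coordinate (expectation parameter) for Bernoulli:
mu = 1/(1+exp(-eta)).
eta = 3.52.
exp(-eta) = exp(-3.52) = 0.029599.
mu = 1/(1+0.029599) = 0.9713

0.9713


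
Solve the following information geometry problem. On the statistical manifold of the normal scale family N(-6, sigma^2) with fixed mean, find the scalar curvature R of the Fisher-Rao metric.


This family has a single free parameter, so its statistical manifold
is 1-dimensional. The Riemann curvature tensor of any 1-dimensional
Riemannian manifold vanishes identically, so R = 0.

0


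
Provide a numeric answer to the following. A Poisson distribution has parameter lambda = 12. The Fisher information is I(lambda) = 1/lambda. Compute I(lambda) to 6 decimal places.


Fisher information for Poisson: I(lambda) = 1/lambda.
lambda = 12.
I(lambda) = 1/12 = 0.083333

0.083333


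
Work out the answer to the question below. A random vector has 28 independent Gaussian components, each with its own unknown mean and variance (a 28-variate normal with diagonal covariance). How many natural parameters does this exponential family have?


Exponential family dimension calculation:
Each univariate normal has two natural parameters (mu/sigma^2 and -1/(2 sigma^2)).
With 28 independent components, dim = 2 * 28 = 56.

56


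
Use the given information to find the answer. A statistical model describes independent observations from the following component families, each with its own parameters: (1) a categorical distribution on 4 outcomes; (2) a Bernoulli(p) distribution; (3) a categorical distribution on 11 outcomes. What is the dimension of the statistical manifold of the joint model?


The dimension of a statistical manifold equals the number of free
(independent) real parameters of the model. For a product of independent
blocks the parameter counts add.
- categorical on 4 outcomes (probabilities sum to 1): 4-1 = 3.
- Bernoulli (p): 1.
- categorical on 11 outcomes (probabilities sum to 1): 11-1 = 10.
Total = 3 + 1 + 10 = 14.
Dimension = 14

14


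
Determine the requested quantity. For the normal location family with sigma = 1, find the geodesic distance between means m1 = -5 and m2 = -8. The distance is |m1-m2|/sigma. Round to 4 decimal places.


On the fixed-variance normal subfamily, geodesic distance = |m1-m2|/sigma.
|-5 - -8| = 3.
sigma = 1.
d = 3/1 = 3.0000

3.0000


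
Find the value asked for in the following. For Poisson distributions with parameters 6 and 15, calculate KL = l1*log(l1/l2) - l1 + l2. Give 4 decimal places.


KL divergence for Poisson:
KL = l1*log(l1/l2) - l1 + l2.
l1 = 6, l2 = 15.
log(6/15) = -0.916291.
l1*log(l1/l2) = 6 * -0.916291 = -5.497744.
KL = -5.497744 - 6 + 15 = 3.5023

3.5023


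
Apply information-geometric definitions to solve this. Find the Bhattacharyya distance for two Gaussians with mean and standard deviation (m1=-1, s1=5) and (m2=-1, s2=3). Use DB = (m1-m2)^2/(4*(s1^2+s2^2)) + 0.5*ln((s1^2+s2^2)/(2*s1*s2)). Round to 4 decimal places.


Bhattacharyya distance between two Gaussians:
DB = (m1-m2)^2/(4*(s1^2+s2^2)) + (1/2)*ln((s1^2+s2^2)/(2*s1*s2)).
(m1-m2)^2 = (0)^2 = 0.
s1^2+s2^2 = 25 + 9 = 34.
term1 = 0/136 = 0.0.
term2 = 0.5*ln(34/30.0) = 0.062582.
DB = 0.0 + 0.062582 = 0.0626

0.0626


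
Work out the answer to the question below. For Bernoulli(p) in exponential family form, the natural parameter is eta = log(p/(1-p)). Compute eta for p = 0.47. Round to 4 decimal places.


Natural parameter for Bernoulli: eta = log(p/(1-p)).
p = 0.47, 1-p = 0.53.
p/(1-p) = 0.886792.
eta = log(0.886792) = -0.1201

-0.1201


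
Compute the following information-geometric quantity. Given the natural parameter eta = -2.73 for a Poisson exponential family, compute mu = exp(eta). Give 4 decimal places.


Expectation parameter for Poisson exponential family:
mu = exp(eta).
eta = -2.73.
mu = exp(-2.73) = 0.0652

0.0652


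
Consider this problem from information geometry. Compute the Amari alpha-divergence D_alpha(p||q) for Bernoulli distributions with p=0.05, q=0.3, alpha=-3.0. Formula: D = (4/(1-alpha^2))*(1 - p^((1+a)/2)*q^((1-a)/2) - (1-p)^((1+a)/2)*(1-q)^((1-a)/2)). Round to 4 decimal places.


Amari alpha-divergence:
D = (4/(1-alpha^2))*(1 - p^((1+a)/2)*q^((1-a)/2) - (1-p)^((1+a)/2)*(1-q)^((1-a)/2)).
alpha = -3.0, p = 0.05, q = 0.3.
e1 = (1+alpha)/2 = -1.0, e2 = (1-alpha)/2 = 2.0.
t1 = p^e1 * q^e2 = 0.05^-1.0 * 0.3^2.0 = 1.8.
t2 = (1-p)^e1 * (1-q)^e2 = 0.95^-1.0 * 0.7^2.0 = 0.515789.
4/(1-alpha^2) = -0.5.
D = -0.5*(1 - 1.8 - 0.515789) = 0.6579

0.6579


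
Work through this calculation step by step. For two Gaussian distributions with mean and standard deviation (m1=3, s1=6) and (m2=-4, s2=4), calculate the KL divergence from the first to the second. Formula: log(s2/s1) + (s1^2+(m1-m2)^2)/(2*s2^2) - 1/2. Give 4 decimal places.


KL divergence between normal distributions:
KL = log(s2/s1) + (s1^2 + (m1-m2)^2)/(2*s2^2) - 1/2.
log(4/6) = -0.405465.
(6^2 + (3--4)^2)/(2*4^2) = (36 + 49)/32 = 2.65625.
KL = -0.405465 + 2.65625 - 0.5 = 1.7508

1.7508


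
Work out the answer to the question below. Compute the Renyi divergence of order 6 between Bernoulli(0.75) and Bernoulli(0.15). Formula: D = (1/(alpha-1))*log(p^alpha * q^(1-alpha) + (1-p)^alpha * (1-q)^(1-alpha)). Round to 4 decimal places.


Renyi divergence of order alpha between Bernoulli distributions:
D = (1/(alpha-1))*log(p^alpha * q^(1-alpha) + (1-p)^alpha * (1-q)^(1-alpha)).
alpha = 6, p = 0.75, q = 0.15.
p^alpha * q^(1-alpha) = 0.75^6 * 0.15^-5 = 2343.75.
(1-p)^alpha * (1-q)^(1-alpha) = 0.25^6 * 0.85^-5 = 0.00055.
sum = 2343.75 + 0.00055 = 2343.75055.
D = (1/5)*log(2343.75055) = 1.5519

1.5519


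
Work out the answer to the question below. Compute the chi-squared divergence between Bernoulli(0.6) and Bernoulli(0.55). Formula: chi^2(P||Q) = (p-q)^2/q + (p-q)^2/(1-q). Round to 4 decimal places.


Chi-squared divergence between Bernoulli distributions:
chi^2 = (p-q)^2/q + (p-q)^2/(1-q).
p = 0.6, q = 0.55, p-q = 0.05.
(p-q)^2 = 0.0025.
term1 = 0.0025/0.55 = 0.004545.
term2 = 0.0025/0.45 = 0.005556.
chi^2 = 0.004545 + 0.005556 = 0.0101

0.0101


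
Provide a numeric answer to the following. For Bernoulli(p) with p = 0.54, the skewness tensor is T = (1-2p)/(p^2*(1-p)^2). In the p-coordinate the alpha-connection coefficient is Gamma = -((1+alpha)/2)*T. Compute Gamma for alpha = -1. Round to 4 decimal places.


Skewness (Amari-Chentsov) tensor: T = (1-2p)/(p^2*(1-p)^2).
p = 0.54, 1-2p = -0.08, p^2 = 0.2916, (1-p)^2 = 0.2116.
T = -0.08/(0.2916 * 0.2116) = -1.296543.
In the p-coordinate, Gamma^(alpha) = Gamma^(0) - (alpha/2)*T with Gamma^(0) = (1/2)*g'(p) = -T/2,
so Gamma^(alpha) = -((1+alpha)/2)*T.
alpha = -1, -(1+alpha)/2 = 0.0.
Gamma = 0.0 * -1.296543 = 0.0000

0.0000


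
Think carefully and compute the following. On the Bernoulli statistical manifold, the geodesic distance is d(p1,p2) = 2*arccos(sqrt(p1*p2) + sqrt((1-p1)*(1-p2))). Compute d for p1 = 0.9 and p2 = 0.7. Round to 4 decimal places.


Geodesic distance on Bernoulli manifold:
d(p1,p2) = 2*arccos(sqrt(p1*p2) + sqrt((1-p1)*(1-p2))).
sqrt(p1*p2) = sqrt(0.9*0.7) = 0.793725.
sqrt((1-p1)*(1-p2)) = sqrt(0.1*0.3) = 0.173205.
arg = 0.793725 + 0.173205 = 0.96693.
d = 2*arccos(0.96693) = 0.5158

0.5158


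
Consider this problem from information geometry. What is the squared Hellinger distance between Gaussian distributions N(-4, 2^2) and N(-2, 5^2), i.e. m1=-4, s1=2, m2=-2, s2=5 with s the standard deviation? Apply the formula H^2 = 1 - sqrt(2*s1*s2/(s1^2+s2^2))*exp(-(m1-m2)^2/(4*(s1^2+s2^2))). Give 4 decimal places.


Squared Hellinger distance for Gaussians:
H^2 = 1 - sqrt(2*s1*s2/(s1^2+s2^2)) * exp(-(m1-m2)^2/(4*(s1^2+s2^2))).
s1^2 = 4, s2^2 = 25, s1^2+s2^2 = 29.
sqrt(2*2*5/(29)) = 0.830455.
(m1-m2)^2 = (-2)^2 = 4.
exp(-4/(4*29)) = exp(-0.034483) = 0.966105.
H^2 = 1 - 0.830455*0.966105 = 0.1977

0.1977


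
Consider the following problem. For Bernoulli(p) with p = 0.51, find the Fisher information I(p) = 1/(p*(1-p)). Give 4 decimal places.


For Bernoulli(p), Fisher information is I(p) = 1/(p*(1-p)).
p = 0.51, 1-p = 0.49.
p*(1-p) = 0.2499.
I(p) = 1/0.2499 = 4.0016

4.0016


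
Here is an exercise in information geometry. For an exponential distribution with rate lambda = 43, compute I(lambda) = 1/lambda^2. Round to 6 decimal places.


Fisher information for exponential: I(lambda) = 1/lambda^2.
lambda = 43, lambda^2 = 1849.
I = 1/1849 = 0.000541

0.000541


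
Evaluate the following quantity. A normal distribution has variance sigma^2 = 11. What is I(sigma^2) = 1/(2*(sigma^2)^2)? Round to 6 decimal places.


Fisher information for variance: I(sigma^2) = 1/(2*sigma^4).
sigma^2 = 11, so sigma^4 = 121.
I = 1/(2*121) = 1/242 = 0.004132

0.004132


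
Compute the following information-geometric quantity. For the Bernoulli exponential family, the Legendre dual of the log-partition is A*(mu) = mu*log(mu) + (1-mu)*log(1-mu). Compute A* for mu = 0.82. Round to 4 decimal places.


Legendre transform for Bernoulli:
A*(mu) = mu*log(mu) + (1-mu)*log(1-mu).
mu = 0.82, 1-mu = 0.18.
mu*log(mu) = 0.82*log(0.82) = -0.16273.
(1-mu)*log(1-mu) = 0.18*log(0.18) = -0.308664.
A* = -0.16273 + -0.308664 = -0.4714

-0.4714


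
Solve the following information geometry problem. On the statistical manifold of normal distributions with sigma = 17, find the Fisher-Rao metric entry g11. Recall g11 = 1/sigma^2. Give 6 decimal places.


For the 2-parameter normal family, the Fisher metric has:
  g11 = 1/sigma^2, g22 = 2/sigma^2.
sigma = 17, sigma^2 = 289.
g11 = 0.003460

0.003460


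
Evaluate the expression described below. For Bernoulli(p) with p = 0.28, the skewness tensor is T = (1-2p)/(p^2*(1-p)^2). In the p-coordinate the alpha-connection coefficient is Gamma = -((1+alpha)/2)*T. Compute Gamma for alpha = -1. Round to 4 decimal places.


Skewness (Amari-Chentsov) tensor: T = (1-2p)/(p^2*(1-p)^2).
p = 0.28, 1-2p = 0.44, p^2 = 0.0784, (1-p)^2 = 0.5184.
T = 0.44/(0.0784 * 0.5184) = 10.82609.
In the p-coordinate, Gamma^(alpha) = Gamma^(0) - (alpha/2)*T with Gamma^(0) = (1/2)*g'(p) = -T/2,
so Gamma^(alpha) = -((1+alpha)/2)*T.
alpha = -1, -(1+alpha)/2 = 0.0.
Gamma = 0.0 * 10.82609 = 0.0000

0.0000


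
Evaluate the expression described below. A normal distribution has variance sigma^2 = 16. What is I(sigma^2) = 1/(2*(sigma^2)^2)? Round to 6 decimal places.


Fisher information for variance: I(sigma^2) = 1/(2*sigma^4).
sigma^2 = 16, so sigma^4 = 256.
I = 1/(2*256) = 1/512 = 0.001953

0.001953


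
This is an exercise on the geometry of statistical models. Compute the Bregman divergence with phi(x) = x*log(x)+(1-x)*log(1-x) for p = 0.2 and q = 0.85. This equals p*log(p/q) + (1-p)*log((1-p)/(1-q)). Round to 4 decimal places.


Bregman divergence with negative entropy generator:
D = p*log(p/q) + (1-p)*log((1-p)/(1-q)).
p = 0.2, q = 0.85.
p*log(p/q) = 0.2*log(0.2/0.85) = -0.289384.
(1-p)*log((1-p)/(1-q)) = 0.8*log(0.8/0.15) = 1.339181.
D = -0.289384 + 1.339181 = 1.0498

1.0498


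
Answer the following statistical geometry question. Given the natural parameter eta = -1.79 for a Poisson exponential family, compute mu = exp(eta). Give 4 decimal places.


Expectation parameter for Poisson exponential family:
mu = exp(eta).
eta = -1.79.
mu = exp(-1.79) = 0.1670

0.1670


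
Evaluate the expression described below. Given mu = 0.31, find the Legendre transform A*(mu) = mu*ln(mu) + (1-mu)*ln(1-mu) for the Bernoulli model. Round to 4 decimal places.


Legendre transform for Bernoulli:
A*(mu) = mu*log(mu) + (1-mu)*log(1-mu).
mu = 0.31, 1-mu = 0.69.
mu*log(mu) = 0.31*log(0.31) = -0.363067.
(1-mu)*log(1-mu) = 0.69*log(0.69) = -0.256034.
A* = -0.363067 + -0.256034 = -0.6191

-0.6191


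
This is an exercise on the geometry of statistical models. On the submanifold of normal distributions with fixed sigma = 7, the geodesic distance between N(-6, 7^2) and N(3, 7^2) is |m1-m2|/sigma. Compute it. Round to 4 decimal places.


On the fixed-variance normal subfamily, geodesic distance = |m1-m2|/sigma.
|-6 - 3| = 9.
sigma = 7.
d = 9/7 = 1.2857

1.2857


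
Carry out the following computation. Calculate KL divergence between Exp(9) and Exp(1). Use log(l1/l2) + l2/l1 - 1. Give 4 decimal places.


KL divergence for exponential family:
KL = log(l1/l2) + l2/l1 - 1.
log(9/1) = 2.197225.
1/9 = 0.111111.
KL = 2.197225 + 0.111111 - 1 = 1.3083

1.3083


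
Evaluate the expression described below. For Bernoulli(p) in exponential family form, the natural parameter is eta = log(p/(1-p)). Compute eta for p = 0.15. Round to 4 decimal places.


Natural parameter for Bernoulli: eta = log(p/(1-p)).
p = 0.15, 1-p = 0.85.
p/(1-p) = 0.176471.
eta = log(0.176471) = -1.7346

-1.7346


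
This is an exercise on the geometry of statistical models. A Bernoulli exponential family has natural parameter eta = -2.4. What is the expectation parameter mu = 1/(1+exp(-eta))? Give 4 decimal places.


Dual coordinate (expectation parameter) for Bernoulli:
mu = 1/(1+exp(-eta)).
eta = -2.4.
exp(-eta) = exp(2.4) = 11.023176.
mu = 1/(1+11.023176) = 0.0832

0.0832


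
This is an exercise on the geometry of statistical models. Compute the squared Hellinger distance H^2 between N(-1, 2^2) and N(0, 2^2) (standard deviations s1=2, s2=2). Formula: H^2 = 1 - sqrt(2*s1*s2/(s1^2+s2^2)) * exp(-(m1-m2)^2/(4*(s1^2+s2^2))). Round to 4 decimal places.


Squared Hellinger distance for Gaussians:
H^2 = 1 - sqrt(2*s1*s2/(s1^2+s2^2)) * exp(-(m1-m2)^2/(4*(s1^2+s2^2))).
s1^2 = 4, s2^2 = 4, s1^2+s2^2 = 8.
sqrt(2*2*2/(8)) = 1.0.
(m1-m2)^2 = (-1)^2 = 1.
exp(-1/(4*8)) = exp(-0.03125) = 0.969233.
H^2 = 1 - 1.0*0.969233 = 0.0308

0.0308


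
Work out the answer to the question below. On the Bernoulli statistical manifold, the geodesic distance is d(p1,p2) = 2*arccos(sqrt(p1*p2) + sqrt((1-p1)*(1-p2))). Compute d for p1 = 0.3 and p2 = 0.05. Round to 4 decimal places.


Geodesic distance on Bernoulli manifold:
d(p1,p2) = 2*arccos(sqrt(p1*p2) + sqrt((1-p1)*(1-p2))).
sqrt(p1*p2) = sqrt(0.3*0.05) = 0.122474.
sqrt((1-p1)*(1-p2)) = sqrt(0.7*0.95) = 0.815475.
arg = 0.122474 + 0.815475 = 0.93795.
d = 2*arccos(0.93795) = 0.7083

0.7083


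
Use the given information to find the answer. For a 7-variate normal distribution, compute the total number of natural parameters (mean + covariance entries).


Exponential family dimension calculation:
For 7-dim MVN: mean has 7 params, covariance has 7*8/2 = 28 unique entries.
Total dim = 7 + 28 = 35.

35


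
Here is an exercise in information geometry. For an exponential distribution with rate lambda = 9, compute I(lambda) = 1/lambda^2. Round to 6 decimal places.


Fisher information for exponential: I(lambda) = 1/lambda^2.
lambda = 9, lambda^2 = 81.
I = 1/81 = 0.012346

0.012346


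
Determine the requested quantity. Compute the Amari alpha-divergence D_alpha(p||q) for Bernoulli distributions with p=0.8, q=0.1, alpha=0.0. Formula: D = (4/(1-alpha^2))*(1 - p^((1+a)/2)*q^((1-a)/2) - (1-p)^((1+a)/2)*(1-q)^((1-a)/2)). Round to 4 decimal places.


Amari alpha-divergence:
D = (4/(1-alpha^2))*(1 - p^((1+a)/2)*q^((1-a)/2) - (1-p)^((1+a)/2)*(1-q)^((1-a)/2)).
alpha = 0.0, p = 0.8, q = 0.1.
e1 = (1+alpha)/2 = 0.5, e2 = (1-alpha)/2 = 0.5.
t1 = p^e1 * q^e2 = 0.8^0.5 * 0.1^0.5 = 0.282843.
t2 = (1-p)^e1 * (1-q)^e2 = 0.2^0.5 * 0.9^0.5 = 0.424264.
4/(1-alpha^2) = 4.0.
D = 4.0*(1 - 0.282843 - 0.424264) = 1.1716

1.1716


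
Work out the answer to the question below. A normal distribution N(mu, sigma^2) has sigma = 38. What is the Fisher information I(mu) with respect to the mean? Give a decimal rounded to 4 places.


The Fisher information for the mean of a normal distribution is I(mu) = 1/sigma^2.
sigma = 38, so sigma^2 = 1444.
I(mu) = 1/1444 = 0.0007

0.0007


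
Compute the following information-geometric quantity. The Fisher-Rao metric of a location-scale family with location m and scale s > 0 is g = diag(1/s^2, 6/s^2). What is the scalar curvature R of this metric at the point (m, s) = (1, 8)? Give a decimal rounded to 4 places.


The metric has the form g = (A dm^2 + B ds^2)/s^2 with A = 1, B = 6.
Substitute u = sqrt(A/B)*m: g = B*(du^2 + ds^2)/s^2, i.e. B times the
Poincare upper half-plane metric, which has constant Gaussian curvature -1.
Scaling a 2D metric by a constant c divides the Gaussian curvature by c,
so K = -1/B = -1/(6) = -0.1667 everywhere (the point (m, s) = (1, 8) is irrelevant:
the curvature is constant).
Scalar curvature in dimension 2: R = 2K = -2/(6) = -0.3333.

-0.3333


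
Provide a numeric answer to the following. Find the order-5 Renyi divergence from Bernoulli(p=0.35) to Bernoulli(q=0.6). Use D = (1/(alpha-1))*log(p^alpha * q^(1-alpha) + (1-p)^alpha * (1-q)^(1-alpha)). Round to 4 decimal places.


Renyi divergence of order alpha between Bernoulli distributions:
D = (1/(alpha-1))*log(p^alpha * q^(1-alpha) + (1-p)^alpha * (1-q)^(1-alpha)).
alpha = 5, p = 0.35, q = 0.6.
p^alpha * q^(1-alpha) = 0.35^5 * 0.6^-4 = 0.040526.
(1-p)^alpha * (1-q)^(1-alpha) = 0.65^5 * 0.4^-4 = 4.532385.
sum = 0.040526 + 4.532385 = 4.572911.
D = (1/4)*log(4.572911) = 0.3800

0.3800


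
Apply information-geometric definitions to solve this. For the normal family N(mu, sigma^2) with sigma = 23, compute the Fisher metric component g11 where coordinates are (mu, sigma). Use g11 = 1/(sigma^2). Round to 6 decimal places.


For the 2-parameter normal family, the Fisher metric has:
  g11 = 1/sigma^2, g22 = 2/sigma^2.
sigma = 23, sigma^2 = 529.
g11 = 0.001890

0.001890


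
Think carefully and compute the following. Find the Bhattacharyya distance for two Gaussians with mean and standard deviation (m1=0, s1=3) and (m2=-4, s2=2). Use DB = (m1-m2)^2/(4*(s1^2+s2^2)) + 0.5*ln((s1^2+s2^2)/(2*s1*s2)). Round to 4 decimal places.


Bhattacharyya distance between two Gaussians:
DB = (m1-m2)^2/(4*(s1^2+s2^2)) + (1/2)*ln((s1^2+s2^2)/(2*s1*s2)).
(m1-m2)^2 = (4)^2 = 16.
s1^2+s2^2 = 9 + 4 = 13.
term1 = 16/52 = 0.307692.
term2 = 0.5*ln(13/12.0) = 0.040021.
DB = 0.307692 + 0.040021 = 0.3477

0.3477


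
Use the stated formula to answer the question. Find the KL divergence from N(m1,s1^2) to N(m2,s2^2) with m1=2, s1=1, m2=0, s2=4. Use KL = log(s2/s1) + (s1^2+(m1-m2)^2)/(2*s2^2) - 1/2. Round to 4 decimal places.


KL divergence between normal distributions:
KL = log(s2/s1) + (s1^2 + (m1-m2)^2)/(2*s2^2) - 1/2.
log(4/1) = 1.386294.
(1^2 + (2-0)^2)/(2*4^2) = (1 + 4)/32 = 0.15625.
KL = 1.386294 + 0.15625 - 0.5 = 1.0425

1.0425


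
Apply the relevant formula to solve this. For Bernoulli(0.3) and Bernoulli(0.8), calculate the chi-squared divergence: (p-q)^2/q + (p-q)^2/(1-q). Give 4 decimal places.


Chi-squared divergence between Bernoulli distributions:
chi^2 = (p-q)^2/q + (p-q)^2/(1-q).
p = 0.3, q = 0.8, p-q = -0.5.
(p-q)^2 = 0.25.
term1 = 0.25/0.8 = 0.3125.
term2 = 0.25/0.2 = 1.25.
chi^2 = 0.3125 + 1.25 = 1.5625

1.5625


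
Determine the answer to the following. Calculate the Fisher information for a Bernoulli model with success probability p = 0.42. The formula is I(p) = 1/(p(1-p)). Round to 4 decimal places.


For Bernoulli(p), Fisher information is I(p) = 1/(p*(1-p)).
p = 0.42, 1-p = 0.58.
p*(1-p) = 0.2436.
I(p) = 1/0.2436 = 4.1051

4.1051


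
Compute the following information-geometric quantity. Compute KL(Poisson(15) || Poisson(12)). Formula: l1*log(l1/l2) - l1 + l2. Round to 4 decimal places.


KL divergence for Poisson:
KL = l1*log(l1/l2) - l1 + l2.
l1 = 15, l2 = 12.
log(15/12) = 0.223144.
l1*log(l1/l2) = 15 * 0.223144 = 3.347153.
KL = 3.347153 - 15 + 12 = 0.3472

0.3472


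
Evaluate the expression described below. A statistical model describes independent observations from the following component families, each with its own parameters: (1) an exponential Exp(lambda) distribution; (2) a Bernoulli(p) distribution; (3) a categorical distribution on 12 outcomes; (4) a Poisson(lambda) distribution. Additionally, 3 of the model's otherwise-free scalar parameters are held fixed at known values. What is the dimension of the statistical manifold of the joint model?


The dimension of a statistical manifold equals the number of free
(independent) real parameters of the model. For a product of independent
blocks the parameter counts add.
- exponential (lambda): 1.
- Bernoulli (p): 1.
- categorical on 12 outcomes (probabilities sum to 1): 12-1 = 11.
- Poisson (lambda): 1.
Total = 1 + 1 + 11 + 1 = 14.
3 parameter(s) fixed at known values: 14 - 3 = 11.
Dimension = 11

11


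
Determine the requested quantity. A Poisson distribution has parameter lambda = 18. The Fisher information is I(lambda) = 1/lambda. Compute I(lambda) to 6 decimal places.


Fisher information for Poisson: I(lambda) = 1/lambda.
lambda = 18.
I(lambda) = 1/18 = 0.055556

0.055556


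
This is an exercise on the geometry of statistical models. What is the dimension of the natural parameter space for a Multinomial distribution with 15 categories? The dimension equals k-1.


Exponential family dimension calculation:
For Multinomial with k=15 categories, dim = k-1 = 14.

14


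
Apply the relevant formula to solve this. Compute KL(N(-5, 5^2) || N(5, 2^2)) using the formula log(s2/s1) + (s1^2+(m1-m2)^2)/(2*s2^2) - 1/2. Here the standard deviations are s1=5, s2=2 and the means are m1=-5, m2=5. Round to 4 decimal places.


KL divergence between normal distributions:
KL = log(s2/s1) + (s1^2 + (m1-m2)^2)/(2*s2^2) - 1/2.
log(2/5) = -0.916291.
(5^2 + (-5-5)^2)/(2*2^2) = (25 + 100)/8 = 15.625.
KL = -0.916291 + 15.625 - 0.5 = 14.2087

14.2087


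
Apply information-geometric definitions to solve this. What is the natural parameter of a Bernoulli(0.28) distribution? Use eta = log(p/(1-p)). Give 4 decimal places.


Natural parameter for Bernoulli: eta = log(p/(1-p)).
p = 0.28, 1-p = 0.72.
p/(1-p) = 0.388889.
eta = log(0.388889) = -0.9445

-0.9445


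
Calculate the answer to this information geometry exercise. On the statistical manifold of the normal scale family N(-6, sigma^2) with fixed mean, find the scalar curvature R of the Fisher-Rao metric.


This family has a single free parameter, so its statistical manifold
is 1-dimensional. The Riemann curvature tensor of any 1-dimensional
Riemannian manifold vanishes identically, so R = 0.

0


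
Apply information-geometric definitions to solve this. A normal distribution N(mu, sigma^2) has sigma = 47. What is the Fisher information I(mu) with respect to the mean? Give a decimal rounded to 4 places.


The Fisher information for the mean of a normal distribution is I(mu) = 1/sigma^2.
sigma = 47, so sigma^2 = 2209.
I(mu) = 1/2209 = 0.0005

0.0005


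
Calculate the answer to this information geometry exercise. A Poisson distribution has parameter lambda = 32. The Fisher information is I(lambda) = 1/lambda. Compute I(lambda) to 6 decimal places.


Fisher information for Poisson: I(lambda) = 1/lambda.
lambda = 32.
I(lambda) = 1/32 = 0.031250

0.031250


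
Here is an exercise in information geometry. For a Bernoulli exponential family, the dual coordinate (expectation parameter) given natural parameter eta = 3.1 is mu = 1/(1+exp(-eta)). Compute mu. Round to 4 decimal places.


Dual coordinate (expectation parameter) for Bernoulli:
mu = 1/(1+exp(-eta)).
eta = 3.1.
exp(-eta) = exp(-3.1) = 0.045049.
mu = 1/(1+0.045049) = 0.9569

0.9569


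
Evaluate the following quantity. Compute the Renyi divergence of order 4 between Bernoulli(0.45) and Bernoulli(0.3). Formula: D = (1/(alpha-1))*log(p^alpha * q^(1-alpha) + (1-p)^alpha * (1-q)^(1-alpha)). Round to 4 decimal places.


Renyi divergence of order alpha between Bernoulli distributions:
D = (1/(alpha-1))*log(p^alpha * q^(1-alpha) + (1-p)^alpha * (1-q)^(1-alpha)).
alpha = 4, p = 0.45, q = 0.3.
p^alpha * q^(1-alpha) = 0.45^4 * 0.3^-3 = 1.51875.
(1-p)^alpha * (1-q)^(1-alpha) = 0.55^4 * 0.7^-3 = 0.266782.
sum = 1.51875 + 0.266782 = 1.785532.
D = (1/3)*log(1.785532) = 0.1932

0.1932


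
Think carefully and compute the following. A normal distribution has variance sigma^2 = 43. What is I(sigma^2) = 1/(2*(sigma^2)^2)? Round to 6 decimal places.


Fisher information for variance: I(sigma^2) = 1/(2*sigma^4).
sigma^2 = 43, so sigma^4 = 1849.
I = 1/(2*1849) = 1/3698 = 0.000270

0.000270


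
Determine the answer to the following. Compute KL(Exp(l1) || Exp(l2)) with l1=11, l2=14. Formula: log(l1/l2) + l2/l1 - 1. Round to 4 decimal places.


KL divergence for exponential family:
KL = log(l1/l2) + l2/l1 - 1.
log(11/14) = -0.241162.
14/11 = 1.272727.
KL = -0.241162 + 1.272727 - 1 = 0.0316

0.0316


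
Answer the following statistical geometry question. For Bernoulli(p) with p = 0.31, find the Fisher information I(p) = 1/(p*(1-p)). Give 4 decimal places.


For Bernoulli(p), Fisher information is I(p) = 1/(p*(1-p)).
p = 0.31, 1-p = 0.69.
p*(1-p) = 0.2139.
I(p) = 1/0.2139 = 4.6751

4.6751


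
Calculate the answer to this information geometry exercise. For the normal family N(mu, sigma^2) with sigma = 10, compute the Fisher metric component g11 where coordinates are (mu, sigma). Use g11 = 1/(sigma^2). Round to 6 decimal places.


For the 2-parameter normal family, the Fisher metric has:
  g11 = 1/sigma^2, g22 = 2/sigma^2.
sigma = 10, sigma^2 = 100.
g11 = 0.010000

0.010000


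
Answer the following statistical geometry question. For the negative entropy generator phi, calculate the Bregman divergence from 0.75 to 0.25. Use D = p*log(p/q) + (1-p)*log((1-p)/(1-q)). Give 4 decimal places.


Bregman divergence with negative entropy generator:
D = p*log(p/q) + (1-p)*log((1-p)/(1-q)).
p = 0.75, q = 0.25.
p*log(p/q) = 0.75*log(0.75/0.25) = 0.823959.
(1-p)*log((1-p)/(1-q)) = 0.25*log(0.25/0.75) = -0.274653.
D = 0.823959 + -0.274653 = 0.5493

0.5493


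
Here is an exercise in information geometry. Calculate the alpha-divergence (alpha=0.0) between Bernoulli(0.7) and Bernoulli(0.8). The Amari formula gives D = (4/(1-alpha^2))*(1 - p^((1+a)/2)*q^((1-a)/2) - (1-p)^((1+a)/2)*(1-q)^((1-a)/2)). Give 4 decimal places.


Amari alpha-divergence:
D = (4/(1-alpha^2))*(1 - p^((1+a)/2)*q^((1-a)/2) - (1-p)^((1+a)/2)*(1-q)^((1-a)/2)).
alpha = 0.0, p = 0.7, q = 0.8.
e1 = (1+alpha)/2 = 0.5, e2 = (1-alpha)/2 = 0.5.
t1 = p^e1 * q^e2 = 0.7^0.5 * 0.8^0.5 = 0.748331.
t2 = (1-p)^e1 * (1-q)^e2 = 0.3^0.5 * 0.2^0.5 = 0.244949.
4/(1-alpha^2) = 4.0.
D = 4.0*(1 - 0.748331 - 0.244949) = 0.0269

0.0269


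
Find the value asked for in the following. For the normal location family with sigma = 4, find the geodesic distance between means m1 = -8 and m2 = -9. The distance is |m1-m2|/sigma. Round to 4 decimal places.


On the fixed-variance normal subfamily, geodesic distance = |m1-m2|/sigma.
|-8 - -9| = 1.
sigma = 4.
d = 1/4 = 0.2500

0.2500


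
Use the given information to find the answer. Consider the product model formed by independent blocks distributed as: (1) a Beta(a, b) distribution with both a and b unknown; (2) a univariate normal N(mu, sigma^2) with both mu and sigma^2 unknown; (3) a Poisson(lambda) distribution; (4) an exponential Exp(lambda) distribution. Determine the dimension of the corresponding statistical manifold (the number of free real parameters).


The dimension of a statistical manifold equals the number of free
(independent) real parameters of the model. For a product of independent
blocks the parameter counts add.
- Beta (a, b): 2.
- normal (mu, sigma^2): 2.
- Poisson (lambda): 1.
- exponential (lambda): 1.
Total = 2 + 2 + 1 + 1 = 6.
Dimension = 6

6


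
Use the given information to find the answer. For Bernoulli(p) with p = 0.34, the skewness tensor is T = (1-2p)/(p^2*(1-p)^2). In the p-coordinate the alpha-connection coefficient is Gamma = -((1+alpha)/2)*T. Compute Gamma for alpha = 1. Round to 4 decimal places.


Skewness (Amari-Chentsov) tensor: T = (1-2p)/(p^2*(1-p)^2).
p = 0.34, 1-2p = 0.32, p^2 = 0.1156, (1-p)^2 = 0.4356.
T = 0.32/(0.1156 * 0.4356) = 6.354835.
In the p-coordinate, Gamma^(alpha) = Gamma^(0) - (alpha/2)*T with Gamma^(0) = (1/2)*g'(p) = -T/2,
so Gamma^(alpha) = -((1+alpha)/2)*T.
alpha = 1, -(1+alpha)/2 = -1.0.
Gamma = -1.0 * 6.354835 = -6.3548

-6.3548


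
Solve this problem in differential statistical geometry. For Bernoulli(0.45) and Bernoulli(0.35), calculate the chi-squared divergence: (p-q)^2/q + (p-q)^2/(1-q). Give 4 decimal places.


Chi-squared divergence between Bernoulli distributions:
chi^2 = (p-q)^2/q + (p-q)^2/(1-q).
p = 0.45, q = 0.35, p-q = 0.1.
(p-q)^2 = 0.01.
term1 = 0.01/0.35 = 0.028571.
term2 = 0.01/0.65 = 0.015385.
chi^2 = 0.028571 + 0.015385 = 0.0440

0.0440


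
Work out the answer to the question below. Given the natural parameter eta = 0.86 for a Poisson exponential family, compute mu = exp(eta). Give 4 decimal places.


Expectation parameter for Poisson exponential family:
mu = exp(eta).
eta = 0.86.
mu = exp(0.86) = 2.3632

2.3632


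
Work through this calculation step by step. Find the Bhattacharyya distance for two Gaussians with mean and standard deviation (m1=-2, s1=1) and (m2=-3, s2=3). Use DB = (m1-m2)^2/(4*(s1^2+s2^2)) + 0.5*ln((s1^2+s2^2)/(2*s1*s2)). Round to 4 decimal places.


Bhattacharyya distance between two Gaussians:
DB = (m1-m2)^2/(4*(s1^2+s2^2)) + (1/2)*ln((s1^2+s2^2)/(2*s1*s2)).
(m1-m2)^2 = (1)^2 = 1.
s1^2+s2^2 = 1 + 9 = 10.
term1 = 1/40 = 0.025.
term2 = 0.5*ln(10/6.0) = 0.255413.
DB = 0.025 + 0.255413 = 0.2804

0.2804


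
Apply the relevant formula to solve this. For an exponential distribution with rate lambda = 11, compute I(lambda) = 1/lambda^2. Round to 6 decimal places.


Fisher information for exponential: I(lambda) = 1/lambda^2.
lambda = 11, lambda^2 = 121.
I = 1/121 = 0.008264

0.008264


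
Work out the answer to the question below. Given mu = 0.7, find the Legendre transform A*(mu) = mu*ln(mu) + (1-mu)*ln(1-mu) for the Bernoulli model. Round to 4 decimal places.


Legendre transform for Bernoulli:
A*(mu) = mu*log(mu) + (1-mu)*log(1-mu).
mu = 0.7, 1-mu = 0.3.
mu*log(mu) = 0.7*log(0.7) = -0.249672.
(1-mu)*log(1-mu) = 0.3*log(0.3) = -0.361192.
A* = -0.249672 + -0.361192 = -0.6109

-0.6109
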